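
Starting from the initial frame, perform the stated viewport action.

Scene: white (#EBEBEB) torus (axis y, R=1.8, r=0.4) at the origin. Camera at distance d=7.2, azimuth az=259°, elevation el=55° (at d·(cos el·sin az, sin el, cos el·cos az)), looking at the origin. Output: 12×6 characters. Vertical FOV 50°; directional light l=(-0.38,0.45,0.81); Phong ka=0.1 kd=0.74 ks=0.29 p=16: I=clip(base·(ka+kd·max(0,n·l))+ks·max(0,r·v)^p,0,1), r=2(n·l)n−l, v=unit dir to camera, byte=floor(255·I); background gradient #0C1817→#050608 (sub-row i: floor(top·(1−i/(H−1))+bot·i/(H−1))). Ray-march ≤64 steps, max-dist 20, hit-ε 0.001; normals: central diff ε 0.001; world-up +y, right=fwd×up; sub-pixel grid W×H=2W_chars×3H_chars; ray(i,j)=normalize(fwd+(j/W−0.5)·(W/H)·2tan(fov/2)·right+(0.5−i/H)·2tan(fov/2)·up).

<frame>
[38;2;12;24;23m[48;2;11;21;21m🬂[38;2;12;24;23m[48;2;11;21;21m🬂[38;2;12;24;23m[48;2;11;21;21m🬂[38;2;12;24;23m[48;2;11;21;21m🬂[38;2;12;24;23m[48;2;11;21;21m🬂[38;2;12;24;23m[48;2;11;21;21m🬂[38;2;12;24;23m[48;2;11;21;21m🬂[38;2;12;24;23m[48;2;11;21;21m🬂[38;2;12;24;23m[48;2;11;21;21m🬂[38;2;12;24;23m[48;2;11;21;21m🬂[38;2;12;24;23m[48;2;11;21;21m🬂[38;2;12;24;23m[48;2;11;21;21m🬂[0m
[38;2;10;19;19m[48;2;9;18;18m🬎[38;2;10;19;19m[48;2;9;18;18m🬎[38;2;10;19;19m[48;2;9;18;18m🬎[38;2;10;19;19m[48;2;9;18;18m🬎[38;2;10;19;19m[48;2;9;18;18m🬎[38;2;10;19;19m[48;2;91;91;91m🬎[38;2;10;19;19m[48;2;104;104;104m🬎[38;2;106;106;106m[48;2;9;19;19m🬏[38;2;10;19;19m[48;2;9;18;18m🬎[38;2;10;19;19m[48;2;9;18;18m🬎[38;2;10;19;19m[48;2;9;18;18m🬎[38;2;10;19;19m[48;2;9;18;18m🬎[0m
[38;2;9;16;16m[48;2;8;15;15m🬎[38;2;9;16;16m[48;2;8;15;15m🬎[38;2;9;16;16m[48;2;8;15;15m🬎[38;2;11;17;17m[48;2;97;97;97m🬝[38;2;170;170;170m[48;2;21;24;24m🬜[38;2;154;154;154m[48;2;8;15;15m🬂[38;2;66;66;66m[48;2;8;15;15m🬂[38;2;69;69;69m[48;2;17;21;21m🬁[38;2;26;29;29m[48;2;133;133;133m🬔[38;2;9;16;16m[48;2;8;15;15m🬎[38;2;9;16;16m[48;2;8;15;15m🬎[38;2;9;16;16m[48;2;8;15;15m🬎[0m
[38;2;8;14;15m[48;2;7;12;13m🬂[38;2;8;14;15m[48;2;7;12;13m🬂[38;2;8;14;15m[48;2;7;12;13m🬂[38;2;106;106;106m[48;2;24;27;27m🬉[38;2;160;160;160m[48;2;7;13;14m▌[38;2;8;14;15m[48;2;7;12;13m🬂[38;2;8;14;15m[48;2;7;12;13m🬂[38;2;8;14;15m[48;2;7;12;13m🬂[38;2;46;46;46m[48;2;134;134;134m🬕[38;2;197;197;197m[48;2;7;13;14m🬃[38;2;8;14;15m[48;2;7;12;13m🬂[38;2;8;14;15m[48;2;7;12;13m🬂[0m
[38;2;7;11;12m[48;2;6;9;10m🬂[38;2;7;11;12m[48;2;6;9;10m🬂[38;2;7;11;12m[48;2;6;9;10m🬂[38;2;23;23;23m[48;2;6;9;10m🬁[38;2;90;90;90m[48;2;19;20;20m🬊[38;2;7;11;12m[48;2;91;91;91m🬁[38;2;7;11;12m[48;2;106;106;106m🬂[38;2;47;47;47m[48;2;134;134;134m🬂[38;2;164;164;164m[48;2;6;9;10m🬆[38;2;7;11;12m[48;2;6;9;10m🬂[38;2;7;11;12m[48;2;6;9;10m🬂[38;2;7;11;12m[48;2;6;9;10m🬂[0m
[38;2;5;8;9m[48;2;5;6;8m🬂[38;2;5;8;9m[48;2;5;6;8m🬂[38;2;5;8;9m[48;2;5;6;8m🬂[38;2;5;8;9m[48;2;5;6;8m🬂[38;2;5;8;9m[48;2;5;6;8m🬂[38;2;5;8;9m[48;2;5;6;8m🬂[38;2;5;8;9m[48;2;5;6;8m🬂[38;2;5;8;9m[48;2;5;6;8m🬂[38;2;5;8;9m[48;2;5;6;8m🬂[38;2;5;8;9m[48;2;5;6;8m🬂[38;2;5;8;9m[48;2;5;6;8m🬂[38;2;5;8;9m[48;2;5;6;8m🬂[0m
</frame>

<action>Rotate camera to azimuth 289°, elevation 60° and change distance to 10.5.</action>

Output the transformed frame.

<frame>
[38;2;12;24;23m[48;2;11;21;21m🬂[38;2;12;24;23m[48;2;11;21;21m🬂[38;2;12;24;23m[48;2;11;21;21m🬂[38;2;12;24;23m[48;2;11;21;21m🬂[38;2;12;24;23m[48;2;11;21;21m🬂[38;2;12;24;23m[48;2;11;21;21m🬂[38;2;12;24;23m[48;2;11;21;21m🬂[38;2;12;24;23m[48;2;11;21;21m🬂[38;2;12;24;23m[48;2;11;21;21m🬂[38;2;12;24;23m[48;2;11;21;21m🬂[38;2;12;24;23m[48;2;11;21;21m🬂[38;2;12;24;23m[48;2;11;21;21m🬂[0m
[38;2;10;19;19m[48;2;9;18;18m🬎[38;2;10;19;19m[48;2;9;18;18m🬎[38;2;10;19;19m[48;2;9;18;18m🬎[38;2;10;19;19m[48;2;9;18;18m🬎[38;2;10;19;19m[48;2;9;18;18m🬎[38;2;10;19;19m[48;2;9;18;18m🬎[38;2;10;19;19m[48;2;9;18;18m🬎[38;2;10;19;19m[48;2;9;18;18m🬎[38;2;10;19;19m[48;2;9;18;18m🬎[38;2;10;19;19m[48;2;9;18;18m🬎[38;2;10;19;19m[48;2;9;18;18m🬎[38;2;10;19;19m[48;2;9;18;18m🬎[0m
[38;2;9;16;16m[48;2;8;15;15m🬎[38;2;9;16;16m[48;2;8;15;15m🬎[38;2;9;16;16m[48;2;8;15;15m🬎[38;2;9;16;16m[48;2;8;15;15m🬎[38;2;11;17;17m[48;2;143;143;143m🬝[38;2;182;182;182m[48;2;28;33;33m🬋[38;2;101;101;101m[48;2;8;15;15m🬎[38;2;87;87;87m[48;2;8;16;16m🬩[38;2;9;16;16m[48;2;8;15;15m🬎[38;2;9;16;16m[48;2;8;15;15m🬎[38;2;9;16;16m[48;2;8;15;15m🬎[38;2;9;16;16m[48;2;8;15;15m🬎[0m
[38;2;8;14;15m[48;2;7;12;13m🬂[38;2;8;14;15m[48;2;7;12;13m🬂[38;2;8;14;15m[48;2;7;12;13m🬂[38;2;8;14;15m[48;2;7;12;13m🬂[38;2;112;112;112m[48;2;17;19;19m▐[38;2;90;90;90m[48;2;7;13;14m🬏[38;2;8;14;15m[48;2;7;12;13m🬂[38;2;31;33;34m[48;2;177;177;177m🬝[38;2;169;169;169m[48;2;7;12;13m🬄[38;2;8;14;15m[48;2;7;12;13m🬂[38;2;8;14;15m[48;2;7;12;13m🬂[38;2;8;14;15m[48;2;7;12;13m🬂[0m
[38;2;7;11;12m[48;2;6;9;10m🬂[38;2;7;11;12m[48;2;6;9;10m🬂[38;2;7;11;12m[48;2;6;9;10m🬂[38;2;7;11;12m[48;2;6;9;10m🬂[38;2;7;11;12m[48;2;6;9;10m🬂[38;2;116;116;116m[48;2;6;9;10m🬂[38;2;132;132;132m[48;2;6;9;10m🬂[38;2;242;242;242m[48;2;6;9;10m🬀[38;2;7;11;12m[48;2;6;9;10m🬂[38;2;7;11;12m[48;2;6;9;10m🬂[38;2;7;11;12m[48;2;6;9;10m🬂[38;2;7;11;12m[48;2;6;9;10m🬂[0m
[38;2;5;8;9m[48;2;5;6;8m🬂[38;2;5;8;9m[48;2;5;6;8m🬂[38;2;5;8;9m[48;2;5;6;8m🬂[38;2;5;8;9m[48;2;5;6;8m🬂[38;2;5;8;9m[48;2;5;6;8m🬂[38;2;5;8;9m[48;2;5;6;8m🬂[38;2;5;8;9m[48;2;5;6;8m🬂[38;2;5;8;9m[48;2;5;6;8m🬂[38;2;5;8;9m[48;2;5;6;8m🬂[38;2;5;8;9m[48;2;5;6;8m🬂[38;2;5;8;9m[48;2;5;6;8m🬂[38;2;5;8;9m[48;2;5;6;8m🬂[0m
</frame>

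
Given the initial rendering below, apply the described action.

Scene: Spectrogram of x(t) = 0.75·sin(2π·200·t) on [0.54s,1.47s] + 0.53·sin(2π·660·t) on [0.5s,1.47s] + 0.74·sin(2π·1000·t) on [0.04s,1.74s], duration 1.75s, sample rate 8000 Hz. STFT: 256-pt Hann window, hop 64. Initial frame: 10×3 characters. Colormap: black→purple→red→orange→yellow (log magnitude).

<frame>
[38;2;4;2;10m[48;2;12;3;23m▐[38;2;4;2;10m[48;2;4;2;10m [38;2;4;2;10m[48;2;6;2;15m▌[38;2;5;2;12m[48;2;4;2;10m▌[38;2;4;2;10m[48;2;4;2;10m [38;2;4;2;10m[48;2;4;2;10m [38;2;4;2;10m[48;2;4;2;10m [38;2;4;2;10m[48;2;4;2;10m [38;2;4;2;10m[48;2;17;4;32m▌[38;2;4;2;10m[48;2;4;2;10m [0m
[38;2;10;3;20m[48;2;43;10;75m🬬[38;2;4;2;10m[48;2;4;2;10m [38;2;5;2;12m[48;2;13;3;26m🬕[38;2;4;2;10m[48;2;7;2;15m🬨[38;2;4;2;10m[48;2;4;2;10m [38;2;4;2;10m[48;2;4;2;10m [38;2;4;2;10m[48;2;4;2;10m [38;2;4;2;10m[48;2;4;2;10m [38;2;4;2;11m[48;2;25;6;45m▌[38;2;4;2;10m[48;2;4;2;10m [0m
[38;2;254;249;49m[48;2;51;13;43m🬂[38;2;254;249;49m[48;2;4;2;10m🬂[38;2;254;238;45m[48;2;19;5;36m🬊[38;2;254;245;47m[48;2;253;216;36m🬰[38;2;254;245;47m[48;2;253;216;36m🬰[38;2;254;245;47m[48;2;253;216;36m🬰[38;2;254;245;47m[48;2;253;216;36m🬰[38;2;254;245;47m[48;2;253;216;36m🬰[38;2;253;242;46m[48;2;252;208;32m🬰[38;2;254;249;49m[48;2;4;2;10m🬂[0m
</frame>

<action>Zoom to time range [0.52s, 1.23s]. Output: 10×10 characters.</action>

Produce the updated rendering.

<frame>
[38;2;5;2;12m[48;2;4;2;10m▌[38;2;4;2;10m[48;2;4;2;10m [38;2;4;2;10m[48;2;4;2;10m [38;2;4;2;10m[48;2;4;2;10m [38;2;4;2;10m[48;2;4;2;10m [38;2;4;2;10m[48;2;4;2;10m [38;2;4;2;10m[48;2;4;2;10m [38;2;4;2;10m[48;2;4;2;10m [38;2;4;2;10m[48;2;4;2;10m [38;2;4;2;10m[48;2;4;2;10m [0m
[38;2;5;2;12m[48;2;4;2;10m▌[38;2;4;2;10m[48;2;4;2;10m [38;2;4;2;10m[48;2;4;2;10m [38;2;4;2;10m[48;2;4;2;10m [38;2;4;2;10m[48;2;4;2;10m [38;2;4;2;10m[48;2;4;2;10m [38;2;4;2;10m[48;2;4;2;10m [38;2;4;2;10m[48;2;4;2;10m [38;2;4;2;10m[48;2;4;2;10m [38;2;4;2;10m[48;2;4;2;10m [0m
[38;2;5;2;12m[48;2;4;2;10m▌[38;2;4;2;10m[48;2;4;2;10m [38;2;4;2;10m[48;2;4;2;10m [38;2;4;2;10m[48;2;4;2;10m [38;2;4;2;10m[48;2;4;2;10m [38;2;4;2;10m[48;2;4;2;10m [38;2;4;2;10m[48;2;4;2;10m [38;2;4;2;10m[48;2;4;2;10m [38;2;4;2;10m[48;2;4;2;10m [38;2;4;2;10m[48;2;4;2;10m [0m
[38;2;4;2;10m[48;2;5;2;12m▐[38;2;4;2;10m[48;2;4;2;10m [38;2;4;2;10m[48;2;4;2;10m [38;2;4;2;10m[48;2;4;2;10m [38;2;4;2;10m[48;2;4;2;10m [38;2;4;2;10m[48;2;4;2;10m [38;2;4;2;10m[48;2;4;2;10m [38;2;4;2;10m[48;2;4;2;10m [38;2;4;2;10m[48;2;4;2;10m [38;2;4;2;10m[48;2;4;2;10m [0m
[38;2;4;2;10m[48;2;6;2;13m▐[38;2;4;2;10m[48;2;4;2;10m [38;2;4;2;10m[48;2;4;2;10m [38;2;4;2;10m[48;2;4;2;10m [38;2;4;2;10m[48;2;4;2;10m [38;2;4;2;10m[48;2;4;2;10m [38;2;4;2;10m[48;2;4;2;10m [38;2;4;2;10m[48;2;4;2;10m [38;2;4;2;10m[48;2;4;2;10m [38;2;4;2;10m[48;2;4;2;10m [0m
[38;2;4;2;10m[48;2;6;2;14m▐[38;2;4;2;10m[48;2;4;2;10m [38;2;4;2;10m[48;2;4;2;10m [38;2;4;2;10m[48;2;4;2;10m [38;2;4;2;10m[48;2;4;2;10m [38;2;4;2;10m[48;2;4;2;10m [38;2;4;2;10m[48;2;4;2;10m [38;2;4;2;10m[48;2;4;2;10m [38;2;4;2;10m[48;2;4;2;10m [38;2;4;2;10m[48;2;4;2;10m [0m
[38;2;4;2;10m[48;2;8;2;17m▐[38;2;4;2;10m[48;2;4;2;10m [38;2;4;2;10m[48;2;4;2;10m [38;2;4;2;10m[48;2;4;2;10m [38;2;4;2;10m[48;2;4;2;10m [38;2;4;2;10m[48;2;4;2;10m [38;2;4;2;10m[48;2;4;2;10m [38;2;4;2;10m[48;2;4;2;10m [38;2;4;2;10m[48;2;4;2;10m [38;2;4;2;10m[48;2;4;2;10m [0m
[38;2;9;2;19m[48;2;254;249;49m🬰[38;2;5;2;12m[48;2;254;249;49m🬰[38;2;5;2;12m[48;2;254;249;49m🬰[38;2;5;2;12m[48;2;254;249;49m🬰[38;2;5;2;12m[48;2;254;249;49m🬰[38;2;5;2;12m[48;2;254;249;49m🬰[38;2;5;2;12m[48;2;254;249;49m🬰[38;2;5;2;12m[48;2;254;249;49m🬰[38;2;5;2;12m[48;2;254;249;49m🬰[38;2;5;2;12m[48;2;254;249;49m🬰[0m
[38;2;251;191;25m[48;2;26;6;48m🬎[38;2;251;191;25m[48;2;7;2;15m🬎[38;2;251;191;25m[48;2;6;2;14m🬎[38;2;251;191;25m[48;2;7;2;15m🬎[38;2;251;191;25m[48;2;7;2;15m🬎[38;2;251;191;25m[48;2;6;2;14m🬎[38;2;251;191;25m[48;2;7;2;15m🬎[38;2;251;191;25m[48;2;7;2;15m🬎[38;2;251;191;25m[48;2;6;2;14m🬎[38;2;251;191;25m[48;2;7;2;15m🬎[0m
[38;2;87;21;75m[48;2;240;186;51m🬡[38;2;41;9;72m[48;2;254;241;46m🬰[38;2;41;9;72m[48;2;254;241;46m🬰[38;2;41;9;72m[48;2;254;241;46m🬰[38;2;41;9;72m[48;2;254;241;46m🬰[38;2;41;9;72m[48;2;254;241;46m🬰[38;2;41;9;72m[48;2;254;241;46m🬰[38;2;41;9;72m[48;2;254;241;46m🬰[38;2;41;9;72m[48;2;254;241;46m🬰[38;2;41;9;72m[48;2;254;241;46m🬰[0m
</frame>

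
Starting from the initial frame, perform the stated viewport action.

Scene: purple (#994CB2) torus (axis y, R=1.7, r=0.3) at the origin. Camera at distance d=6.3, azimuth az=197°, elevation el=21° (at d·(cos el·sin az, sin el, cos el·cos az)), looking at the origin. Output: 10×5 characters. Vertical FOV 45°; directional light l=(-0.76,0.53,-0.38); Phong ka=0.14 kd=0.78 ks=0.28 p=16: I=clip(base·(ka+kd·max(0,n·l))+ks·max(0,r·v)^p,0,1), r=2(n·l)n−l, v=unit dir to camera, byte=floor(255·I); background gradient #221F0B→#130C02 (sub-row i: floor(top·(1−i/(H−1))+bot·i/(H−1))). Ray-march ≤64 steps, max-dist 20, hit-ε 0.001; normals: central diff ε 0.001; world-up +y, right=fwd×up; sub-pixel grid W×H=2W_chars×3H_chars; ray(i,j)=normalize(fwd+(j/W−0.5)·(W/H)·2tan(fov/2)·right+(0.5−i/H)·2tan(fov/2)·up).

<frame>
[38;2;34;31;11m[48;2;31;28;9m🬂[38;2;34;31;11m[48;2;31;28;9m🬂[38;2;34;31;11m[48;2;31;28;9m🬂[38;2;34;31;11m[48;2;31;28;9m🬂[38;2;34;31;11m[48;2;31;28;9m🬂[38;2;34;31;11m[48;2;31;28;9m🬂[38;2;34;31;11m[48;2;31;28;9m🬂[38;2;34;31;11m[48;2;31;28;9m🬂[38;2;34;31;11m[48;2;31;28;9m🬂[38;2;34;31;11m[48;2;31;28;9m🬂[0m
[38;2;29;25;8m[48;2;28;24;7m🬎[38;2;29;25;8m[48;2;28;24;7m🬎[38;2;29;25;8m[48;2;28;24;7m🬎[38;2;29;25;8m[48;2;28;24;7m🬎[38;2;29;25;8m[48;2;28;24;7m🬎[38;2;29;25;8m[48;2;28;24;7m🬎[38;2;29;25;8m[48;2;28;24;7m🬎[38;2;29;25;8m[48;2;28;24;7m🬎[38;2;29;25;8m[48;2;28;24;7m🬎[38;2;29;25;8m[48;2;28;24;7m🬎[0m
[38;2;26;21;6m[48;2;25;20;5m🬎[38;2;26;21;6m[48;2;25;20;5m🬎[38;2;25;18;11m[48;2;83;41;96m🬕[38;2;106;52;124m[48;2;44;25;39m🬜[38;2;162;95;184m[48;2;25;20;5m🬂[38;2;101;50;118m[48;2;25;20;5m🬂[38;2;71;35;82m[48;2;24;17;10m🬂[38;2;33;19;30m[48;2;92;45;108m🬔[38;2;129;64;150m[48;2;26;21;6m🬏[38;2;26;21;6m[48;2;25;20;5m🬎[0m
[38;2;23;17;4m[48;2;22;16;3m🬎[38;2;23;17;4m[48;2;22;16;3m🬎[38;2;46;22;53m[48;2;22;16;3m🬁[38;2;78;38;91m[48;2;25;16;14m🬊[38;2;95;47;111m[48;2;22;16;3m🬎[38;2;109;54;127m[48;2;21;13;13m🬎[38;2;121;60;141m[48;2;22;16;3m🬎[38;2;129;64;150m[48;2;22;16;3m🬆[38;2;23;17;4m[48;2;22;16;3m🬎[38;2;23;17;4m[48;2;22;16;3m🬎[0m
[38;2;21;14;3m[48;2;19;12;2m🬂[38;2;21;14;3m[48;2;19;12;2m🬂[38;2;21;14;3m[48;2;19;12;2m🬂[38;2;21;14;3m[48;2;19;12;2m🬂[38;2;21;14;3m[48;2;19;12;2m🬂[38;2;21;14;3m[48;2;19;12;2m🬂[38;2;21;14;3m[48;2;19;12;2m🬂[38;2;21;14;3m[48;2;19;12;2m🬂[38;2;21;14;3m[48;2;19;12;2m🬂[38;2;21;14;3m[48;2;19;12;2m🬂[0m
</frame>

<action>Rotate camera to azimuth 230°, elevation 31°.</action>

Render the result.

<frame>
[38;2;34;31;11m[48;2;31;28;9m🬂[38;2;34;31;11m[48;2;31;28;9m🬂[38;2;34;31;11m[48;2;31;28;9m🬂[38;2;34;31;11m[48;2;31;28;9m🬂[38;2;34;31;11m[48;2;31;28;9m🬂[38;2;34;31;11m[48;2;31;28;9m🬂[38;2;34;31;11m[48;2;31;28;9m🬂[38;2;34;31;11m[48;2;31;28;9m🬂[38;2;34;31;11m[48;2;31;28;9m🬂[38;2;34;31;11m[48;2;31;28;9m🬂[0m
[38;2;29;25;8m[48;2;28;24;7m🬎[38;2;29;25;8m[48;2;28;24;7m🬎[38;2;29;25;8m[48;2;28;24;7m🬎[38;2;29;25;8m[48;2;28;24;7m🬎[38;2;29;25;8m[48;2;100;49;117m🬎[38;2;29;25;8m[48;2;117;57;136m🬎[38;2;84;42;98m[48;2;29;25;8m🬏[38;2;29;25;8m[48;2;28;24;7m🬎[38;2;29;25;8m[48;2;28;24;7m🬎[38;2;29;25;8m[48;2;28;24;7m🬎[0m
[38;2;26;21;6m[48;2;25;20;5m🬎[38;2;26;21;6m[48;2;25;20;5m🬎[38;2;85;42;98m[48;2;26;21;6m🬦[38;2;99;49;115m[48;2;25;20;5m🬆[38;2;109;53;126m[48;2;25;20;5m🬂[38;2;85;42;100m[48;2;25;20;5m🬂[38;2;89;44;104m[48;2;25;20;5m🬂[38;2;83;41;97m[48;2;28;19;16m🬧[38;2;26;21;6m[48;2;25;20;5m🬎[38;2;26;21;6m[48;2;25;20;5m🬎[0m
[38;2;23;17;4m[48;2;22;16;3m🬎[38;2;23;17;4m[48;2;22;16;3m🬎[38;2;92;45;107m[48;2;22;16;3m🬉[38;2;36;21;31m[48;2;107;53;124m🬑[38;2;24;18;5m[48;2;119;59;138m🬂[38;2;24;18;5m[48;2;136;75;155m🬂[38;2;24;18;5m[48;2;127;63;148m🬂[38;2;115;57;134m[48;2;47;25;43m🬎[38;2;23;17;4m[48;2;22;16;3m🬎[38;2;23;17;4m[48;2;22;16;3m🬎[0m
[38;2;21;14;3m[48;2;19;12;2m🬂[38;2;21;14;3m[48;2;19;12;2m🬂[38;2;21;14;3m[48;2;19;12;2m🬂[38;2;21;14;3m[48;2;19;12;2m🬂[38;2;21;14;3m[48;2;19;12;2m🬂[38;2;21;14;3m[48;2;19;12;2m🬂[38;2;21;14;3m[48;2;19;12;2m🬂[38;2;21;14;3m[48;2;19;12;2m🬂[38;2;21;14;3m[48;2;19;12;2m🬂[38;2;21;14;3m[48;2;19;12;2m🬂[0m
</frame>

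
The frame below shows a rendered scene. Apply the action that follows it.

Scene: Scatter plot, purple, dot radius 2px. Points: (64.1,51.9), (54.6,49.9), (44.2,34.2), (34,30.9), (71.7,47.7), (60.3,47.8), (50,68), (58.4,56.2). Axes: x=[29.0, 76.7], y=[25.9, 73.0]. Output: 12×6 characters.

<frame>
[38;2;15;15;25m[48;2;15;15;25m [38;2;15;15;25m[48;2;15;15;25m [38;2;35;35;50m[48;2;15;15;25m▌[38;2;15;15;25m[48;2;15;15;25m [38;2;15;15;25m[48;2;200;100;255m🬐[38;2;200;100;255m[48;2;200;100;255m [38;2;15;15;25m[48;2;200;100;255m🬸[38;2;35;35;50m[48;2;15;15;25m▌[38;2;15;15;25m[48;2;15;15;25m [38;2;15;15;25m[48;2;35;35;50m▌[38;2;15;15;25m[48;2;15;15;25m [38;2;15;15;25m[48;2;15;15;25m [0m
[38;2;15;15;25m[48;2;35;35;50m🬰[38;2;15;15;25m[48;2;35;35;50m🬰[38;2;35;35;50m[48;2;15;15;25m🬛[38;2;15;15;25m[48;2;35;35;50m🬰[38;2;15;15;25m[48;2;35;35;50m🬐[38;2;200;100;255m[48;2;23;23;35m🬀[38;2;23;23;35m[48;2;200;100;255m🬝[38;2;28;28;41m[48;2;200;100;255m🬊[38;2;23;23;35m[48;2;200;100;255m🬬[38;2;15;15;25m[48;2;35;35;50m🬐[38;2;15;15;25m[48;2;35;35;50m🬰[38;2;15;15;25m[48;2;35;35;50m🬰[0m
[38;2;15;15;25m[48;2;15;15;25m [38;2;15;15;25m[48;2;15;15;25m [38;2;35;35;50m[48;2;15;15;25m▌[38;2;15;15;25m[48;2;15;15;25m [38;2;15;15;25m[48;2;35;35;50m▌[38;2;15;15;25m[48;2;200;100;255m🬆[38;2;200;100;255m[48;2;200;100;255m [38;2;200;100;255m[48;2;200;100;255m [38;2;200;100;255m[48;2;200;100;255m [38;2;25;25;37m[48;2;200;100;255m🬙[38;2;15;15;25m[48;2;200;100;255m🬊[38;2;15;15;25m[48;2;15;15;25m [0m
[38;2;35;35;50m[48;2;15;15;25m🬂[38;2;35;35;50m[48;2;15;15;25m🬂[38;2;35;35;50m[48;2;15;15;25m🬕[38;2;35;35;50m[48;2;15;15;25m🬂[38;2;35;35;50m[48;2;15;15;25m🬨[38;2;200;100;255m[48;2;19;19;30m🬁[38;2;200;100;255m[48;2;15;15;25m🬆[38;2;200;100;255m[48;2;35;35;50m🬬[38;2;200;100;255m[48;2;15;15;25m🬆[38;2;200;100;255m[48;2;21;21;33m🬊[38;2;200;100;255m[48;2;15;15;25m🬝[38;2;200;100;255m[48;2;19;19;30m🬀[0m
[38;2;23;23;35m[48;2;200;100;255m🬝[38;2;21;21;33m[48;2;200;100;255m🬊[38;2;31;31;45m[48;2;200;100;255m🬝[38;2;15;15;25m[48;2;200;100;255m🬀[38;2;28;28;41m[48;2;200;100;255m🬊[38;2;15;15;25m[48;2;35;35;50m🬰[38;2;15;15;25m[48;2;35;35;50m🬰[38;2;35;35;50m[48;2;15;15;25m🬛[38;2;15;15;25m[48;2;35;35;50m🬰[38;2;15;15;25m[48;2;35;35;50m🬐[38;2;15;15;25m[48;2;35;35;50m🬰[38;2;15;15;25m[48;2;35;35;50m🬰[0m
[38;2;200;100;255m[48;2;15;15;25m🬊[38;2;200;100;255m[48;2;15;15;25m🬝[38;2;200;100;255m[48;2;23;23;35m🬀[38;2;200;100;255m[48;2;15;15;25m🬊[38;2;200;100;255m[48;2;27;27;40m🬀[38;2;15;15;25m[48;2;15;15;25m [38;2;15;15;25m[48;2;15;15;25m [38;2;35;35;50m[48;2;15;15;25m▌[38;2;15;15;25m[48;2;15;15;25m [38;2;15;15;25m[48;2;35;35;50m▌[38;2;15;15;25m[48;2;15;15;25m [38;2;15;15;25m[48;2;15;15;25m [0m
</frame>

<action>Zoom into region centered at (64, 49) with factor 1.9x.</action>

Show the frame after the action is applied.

<frame>
[38;2;15;15;25m[48;2;15;15;25m [38;2;15;15;25m[48;2;15;15;25m [38;2;27;27;40m[48;2;200;100;255m🬝[38;2;15;15;25m[48;2;200;100;255m🬊[38;2;15;15;25m[48;2;35;35;50m▌[38;2;15;15;25m[48;2;15;15;25m [38;2;15;15;25m[48;2;15;15;25m [38;2;35;35;50m[48;2;15;15;25m▌[38;2;15;15;25m[48;2;15;15;25m [38;2;15;15;25m[48;2;35;35;50m▌[38;2;15;15;25m[48;2;15;15;25m [38;2;15;15;25m[48;2;15;15;25m [0m
[38;2;15;15;25m[48;2;35;35;50m🬰[38;2;23;23;35m[48;2;200;100;255m🬬[38;2;200;100;255m[48;2;28;28;41m🬊[38;2;200;100;255m[48;2;15;15;25m🬝[38;2;200;100;255m[48;2;31;31;45m🬀[38;2;21;21;33m[48;2;200;100;255m🬆[38;2;23;23;35m[48;2;200;100;255m🬬[38;2;35;35;50m[48;2;15;15;25m🬛[38;2;15;15;25m[48;2;35;35;50m🬰[38;2;15;15;25m[48;2;35;35;50m🬐[38;2;15;15;25m[48;2;35;35;50m🬰[38;2;15;15;25m[48;2;35;35;50m🬰[0m
[38;2;15;15;25m[48;2;200;100;255m🬐[38;2;200;100;255m[48;2;200;100;255m [38;2;23;23;35m[48;2;200;100;255m🬸[38;2;15;15;25m[48;2;200;100;255m🬝[38;2;25;25;37m[48;2;200;100;255m🬈[38;2;200;100;255m[48;2;15;15;25m🬬[38;2;200;100;255m[48;2;15;15;25m🬆[38;2;35;35;50m[48;2;15;15;25m▌[38;2;15;15;25m[48;2;200;100;255m🬝[38;2;28;28;41m[48;2;200;100;255m🬊[38;2;15;15;25m[48;2;15;15;25m [38;2;15;15;25m[48;2;15;15;25m [0m
[38;2;35;35;50m[48;2;15;15;25m🬂[38;2;200;100;255m[48;2;19;19;30m🬀[38;2;35;35;50m[48;2;15;15;25m🬕[38;2;200;100;255m[48;2;15;15;25m🬊[38;2;200;100;255m[48;2;35;35;50m🬝[38;2;200;100;255m[48;2;19;19;30m🬀[38;2;35;35;50m[48;2;15;15;25m🬂[38;2;35;35;50m[48;2;15;15;25m🬕[38;2;200;100;255m[48;2;15;15;25m🬊[38;2;200;100;255m[48;2;35;35;50m🬝[38;2;200;100;255m[48;2;19;19;30m🬀[38;2;35;35;50m[48;2;15;15;25m🬂[0m
[38;2;15;15;25m[48;2;35;35;50m🬰[38;2;15;15;25m[48;2;35;35;50m🬰[38;2;35;35;50m[48;2;15;15;25m🬛[38;2;15;15;25m[48;2;35;35;50m🬰[38;2;15;15;25m[48;2;35;35;50m🬐[38;2;15;15;25m[48;2;35;35;50m🬰[38;2;15;15;25m[48;2;35;35;50m🬰[38;2;35;35;50m[48;2;15;15;25m🬛[38;2;15;15;25m[48;2;35;35;50m🬰[38;2;15;15;25m[48;2;35;35;50m🬐[38;2;15;15;25m[48;2;35;35;50m🬰[38;2;15;15;25m[48;2;35;35;50m🬰[0m
[38;2;15;15;25m[48;2;15;15;25m [38;2;15;15;25m[48;2;15;15;25m [38;2;35;35;50m[48;2;15;15;25m▌[38;2;15;15;25m[48;2;15;15;25m [38;2;15;15;25m[48;2;35;35;50m▌[38;2;15;15;25m[48;2;15;15;25m [38;2;15;15;25m[48;2;15;15;25m [38;2;35;35;50m[48;2;15;15;25m▌[38;2;15;15;25m[48;2;15;15;25m [38;2;15;15;25m[48;2;35;35;50m▌[38;2;15;15;25m[48;2;15;15;25m [38;2;15;15;25m[48;2;15;15;25m [0m
</frame>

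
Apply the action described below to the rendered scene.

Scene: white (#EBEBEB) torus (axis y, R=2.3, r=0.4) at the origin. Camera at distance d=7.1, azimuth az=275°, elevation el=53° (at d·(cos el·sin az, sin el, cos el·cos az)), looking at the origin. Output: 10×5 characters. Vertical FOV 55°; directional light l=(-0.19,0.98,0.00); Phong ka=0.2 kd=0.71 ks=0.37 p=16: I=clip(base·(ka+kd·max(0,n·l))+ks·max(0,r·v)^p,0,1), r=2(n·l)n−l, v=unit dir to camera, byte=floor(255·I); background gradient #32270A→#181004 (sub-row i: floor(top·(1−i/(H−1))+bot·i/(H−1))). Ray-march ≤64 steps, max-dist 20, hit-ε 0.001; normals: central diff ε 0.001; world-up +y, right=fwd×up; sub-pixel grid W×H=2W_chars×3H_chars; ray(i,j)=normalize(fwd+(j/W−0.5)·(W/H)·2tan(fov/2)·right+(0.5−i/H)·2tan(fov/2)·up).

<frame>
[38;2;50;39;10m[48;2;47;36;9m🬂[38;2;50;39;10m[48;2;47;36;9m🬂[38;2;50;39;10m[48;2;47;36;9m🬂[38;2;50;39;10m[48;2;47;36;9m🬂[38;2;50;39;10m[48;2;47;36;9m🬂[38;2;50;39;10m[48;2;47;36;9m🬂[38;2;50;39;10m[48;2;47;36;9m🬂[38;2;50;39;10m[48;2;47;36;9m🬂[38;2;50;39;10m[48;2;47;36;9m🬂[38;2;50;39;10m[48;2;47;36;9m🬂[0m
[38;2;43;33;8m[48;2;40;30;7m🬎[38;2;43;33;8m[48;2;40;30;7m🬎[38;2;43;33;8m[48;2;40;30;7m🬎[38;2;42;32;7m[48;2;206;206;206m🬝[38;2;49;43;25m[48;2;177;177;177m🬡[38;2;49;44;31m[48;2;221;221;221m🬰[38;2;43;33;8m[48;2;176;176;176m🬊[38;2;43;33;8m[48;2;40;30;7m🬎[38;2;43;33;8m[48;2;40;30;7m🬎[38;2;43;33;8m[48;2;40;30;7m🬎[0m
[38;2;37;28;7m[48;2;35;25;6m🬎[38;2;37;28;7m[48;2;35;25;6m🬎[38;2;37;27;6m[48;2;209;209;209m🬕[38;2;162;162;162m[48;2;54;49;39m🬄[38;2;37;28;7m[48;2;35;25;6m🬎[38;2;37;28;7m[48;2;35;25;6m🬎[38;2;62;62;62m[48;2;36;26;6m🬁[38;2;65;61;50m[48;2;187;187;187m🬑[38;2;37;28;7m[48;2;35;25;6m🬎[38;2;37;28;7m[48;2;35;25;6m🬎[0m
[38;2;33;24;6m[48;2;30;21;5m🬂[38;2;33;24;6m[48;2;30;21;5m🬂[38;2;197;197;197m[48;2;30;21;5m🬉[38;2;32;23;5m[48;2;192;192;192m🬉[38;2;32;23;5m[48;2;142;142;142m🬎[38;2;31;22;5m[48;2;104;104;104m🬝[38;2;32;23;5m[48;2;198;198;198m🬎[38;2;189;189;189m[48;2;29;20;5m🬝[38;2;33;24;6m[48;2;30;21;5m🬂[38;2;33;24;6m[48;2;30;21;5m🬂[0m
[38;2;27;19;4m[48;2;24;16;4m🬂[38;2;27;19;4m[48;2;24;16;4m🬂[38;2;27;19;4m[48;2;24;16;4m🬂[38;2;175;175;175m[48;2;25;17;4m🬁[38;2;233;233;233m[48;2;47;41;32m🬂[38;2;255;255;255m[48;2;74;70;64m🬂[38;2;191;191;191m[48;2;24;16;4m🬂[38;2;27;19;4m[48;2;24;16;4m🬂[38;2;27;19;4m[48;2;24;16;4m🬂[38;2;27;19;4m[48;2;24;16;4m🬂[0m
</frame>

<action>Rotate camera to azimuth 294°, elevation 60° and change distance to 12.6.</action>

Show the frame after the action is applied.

<frame>
[38;2;50;39;10m[48;2;47;36;9m🬂[38;2;50;39;10m[48;2;47;36;9m🬂[38;2;50;39;10m[48;2;47;36;9m🬂[38;2;50;39;10m[48;2;47;36;9m🬂[38;2;50;39;10m[48;2;47;36;9m🬂[38;2;50;39;10m[48;2;47;36;9m🬂[38;2;50;39;10m[48;2;47;36;9m🬂[38;2;50;39;10m[48;2;47;36;9m🬂[38;2;50;39;10m[48;2;47;36;9m🬂[38;2;50;39;10m[48;2;47;36;9m🬂[0m
[38;2;43;33;8m[48;2;40;30;7m🬎[38;2;43;33;8m[48;2;40;30;7m🬎[38;2;43;33;8m[48;2;40;30;7m🬎[38;2;43;33;8m[48;2;40;30;7m🬎[38;2;43;33;8m[48;2;40;30;7m🬎[38;2;162;162;162m[48;2;42;32;7m🬏[38;2;43;33;8m[48;2;40;30;7m🬎[38;2;43;33;8m[48;2;40;30;7m🬎[38;2;43;33;8m[48;2;40;30;7m🬎[38;2;43;33;8m[48;2;40;30;7m🬎[0m
[38;2;37;28;7m[48;2;35;25;6m🬎[38;2;37;28;7m[48;2;35;25;6m🬎[38;2;37;28;7m[48;2;35;25;6m🬎[38;2;37;27;6m[48;2;174;174;174m🬝[38;2;212;212;212m[48;2;38;30;14m🬀[38;2;51;51;51m[48;2;36;26;6m🬁[38;2;186;186;186m[48;2;36;27;6m🬟[38;2;37;28;7m[48;2;35;25;6m🬎[38;2;37;28;7m[48;2;35;25;6m🬎[38;2;37;28;7m[48;2;35;25;6m🬎[0m
[38;2;33;24;6m[48;2;30;21;5m🬂[38;2;33;24;6m[48;2;30;21;5m🬂[38;2;33;24;6m[48;2;30;21;5m🬂[38;2;33;24;6m[48;2;30;21;5m🬂[38;2;202;202;202m[48;2;30;21;5m🬈[38;2;224;224;224m[48;2;31;22;5m🬋[38;2;209;209;209m[48;2;30;21;5m🬀[38;2;33;24;6m[48;2;30;21;5m🬂[38;2;33;24;6m[48;2;30;21;5m🬂[38;2;33;24;6m[48;2;30;21;5m🬂[0m
[38;2;27;19;4m[48;2;24;16;4m🬂[38;2;27;19;4m[48;2;24;16;4m🬂[38;2;27;19;4m[48;2;24;16;4m🬂[38;2;27;19;4m[48;2;24;16;4m🬂[38;2;27;19;4m[48;2;24;16;4m🬂[38;2;27;19;4m[48;2;24;16;4m🬂[38;2;27;19;4m[48;2;24;16;4m🬂[38;2;27;19;4m[48;2;24;16;4m🬂[38;2;27;19;4m[48;2;24;16;4m🬂[38;2;27;19;4m[48;2;24;16;4m🬂[0m
</frame>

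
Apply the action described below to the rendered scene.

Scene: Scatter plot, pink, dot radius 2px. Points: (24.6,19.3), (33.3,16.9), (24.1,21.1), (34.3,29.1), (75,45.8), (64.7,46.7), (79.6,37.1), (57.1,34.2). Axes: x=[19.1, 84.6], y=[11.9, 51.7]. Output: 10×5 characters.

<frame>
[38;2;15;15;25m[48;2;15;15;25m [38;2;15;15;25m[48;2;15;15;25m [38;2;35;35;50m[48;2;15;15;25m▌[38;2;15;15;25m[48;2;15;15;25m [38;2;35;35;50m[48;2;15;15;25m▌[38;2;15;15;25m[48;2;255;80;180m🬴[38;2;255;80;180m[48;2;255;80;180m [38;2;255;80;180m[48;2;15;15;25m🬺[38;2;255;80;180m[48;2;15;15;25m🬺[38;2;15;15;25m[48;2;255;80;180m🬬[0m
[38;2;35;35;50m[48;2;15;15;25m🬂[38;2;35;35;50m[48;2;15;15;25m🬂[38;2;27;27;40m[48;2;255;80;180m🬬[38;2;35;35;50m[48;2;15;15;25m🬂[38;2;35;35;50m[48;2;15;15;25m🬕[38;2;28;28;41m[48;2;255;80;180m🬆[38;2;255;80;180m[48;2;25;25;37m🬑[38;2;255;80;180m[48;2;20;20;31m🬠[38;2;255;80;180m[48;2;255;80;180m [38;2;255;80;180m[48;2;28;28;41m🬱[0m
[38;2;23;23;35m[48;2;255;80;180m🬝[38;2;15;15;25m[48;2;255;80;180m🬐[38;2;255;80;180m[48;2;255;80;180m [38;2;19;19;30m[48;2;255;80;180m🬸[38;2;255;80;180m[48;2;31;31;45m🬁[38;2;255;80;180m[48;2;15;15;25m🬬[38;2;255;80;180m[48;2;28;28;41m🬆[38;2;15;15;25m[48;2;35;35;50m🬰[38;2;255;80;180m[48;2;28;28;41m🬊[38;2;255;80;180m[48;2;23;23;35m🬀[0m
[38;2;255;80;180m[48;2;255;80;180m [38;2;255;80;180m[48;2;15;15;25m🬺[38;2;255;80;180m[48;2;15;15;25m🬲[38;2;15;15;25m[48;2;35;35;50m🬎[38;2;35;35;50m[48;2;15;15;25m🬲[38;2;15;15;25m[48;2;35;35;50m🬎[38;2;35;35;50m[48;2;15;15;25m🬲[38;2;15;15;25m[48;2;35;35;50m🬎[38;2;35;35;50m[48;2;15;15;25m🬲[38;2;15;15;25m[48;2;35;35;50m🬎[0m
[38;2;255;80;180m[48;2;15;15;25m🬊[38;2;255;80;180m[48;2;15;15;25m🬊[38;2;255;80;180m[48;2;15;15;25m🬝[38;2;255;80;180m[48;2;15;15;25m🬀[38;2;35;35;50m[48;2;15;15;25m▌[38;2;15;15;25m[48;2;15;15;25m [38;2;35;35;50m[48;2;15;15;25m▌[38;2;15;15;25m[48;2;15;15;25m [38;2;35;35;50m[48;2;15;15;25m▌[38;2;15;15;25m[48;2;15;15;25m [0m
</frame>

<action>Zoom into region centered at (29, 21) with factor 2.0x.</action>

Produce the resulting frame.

<frame>
[38;2;15;15;25m[48;2;15;15;25m [38;2;15;15;25m[48;2;15;15;25m [38;2;35;35;50m[48;2;15;15;25m▌[38;2;15;15;25m[48;2;15;15;25m [38;2;35;35;50m[48;2;15;15;25m▌[38;2;15;15;25m[48;2;255;80;180m🬐[38;2;255;80;180m[48;2;255;80;180m [38;2;15;15;25m[48;2;255;80;180m🬸[38;2;35;35;50m[48;2;15;15;25m▌[38;2;15;15;25m[48;2;15;15;25m [0m
[38;2;35;35;50m[48;2;15;15;25m🬂[38;2;35;35;50m[48;2;15;15;25m🬂[38;2;31;31;45m[48;2;255;80;180m🬝[38;2;255;80;180m[48;2;28;28;41m🬱[38;2;35;35;50m[48;2;15;15;25m🬕[38;2;35;35;50m[48;2;15;15;25m🬂[38;2;255;80;180m[48;2;27;27;40m🬀[38;2;35;35;50m[48;2;15;15;25m🬂[38;2;35;35;50m[48;2;15;15;25m🬕[38;2;35;35;50m[48;2;15;15;25m🬂[0m
[38;2;15;15;25m[48;2;35;35;50m🬰[38;2;15;15;25m[48;2;35;35;50m🬰[38;2;255;80;180m[48;2;35;35;50m🬸[38;2;255;80;180m[48;2;255;80;180m [38;2;255;80;180m[48;2;25;25;37m🬐[38;2;21;21;33m[48;2;255;80;180m🬆[38;2;27;27;40m[48;2;255;80;180m🬬[38;2;15;15;25m[48;2;35;35;50m🬰[38;2;35;35;50m[48;2;15;15;25m🬛[38;2;15;15;25m[48;2;35;35;50m🬰[0m
[38;2;15;15;25m[48;2;35;35;50m🬎[38;2;15;15;25m[48;2;35;35;50m🬎[38;2;255;80;180m[48;2;31;31;45m🬁[38;2;255;80;180m[48;2;28;28;41m🬆[38;2;255;80;180m[48;2;31;31;45m🬁[38;2;255;80;180m[48;2;35;35;50m🬬[38;2;255;80;180m[48;2;28;28;41m🬆[38;2;15;15;25m[48;2;35;35;50m🬎[38;2;35;35;50m[48;2;15;15;25m🬲[38;2;15;15;25m[48;2;35;35;50m🬎[0m
[38;2;15;15;25m[48;2;15;15;25m [38;2;15;15;25m[48;2;15;15;25m [38;2;35;35;50m[48;2;15;15;25m▌[38;2;15;15;25m[48;2;15;15;25m [38;2;35;35;50m[48;2;15;15;25m▌[38;2;15;15;25m[48;2;15;15;25m [38;2;35;35;50m[48;2;15;15;25m▌[38;2;15;15;25m[48;2;15;15;25m [38;2;35;35;50m[48;2;15;15;25m▌[38;2;15;15;25m[48;2;15;15;25m [0m
</frame>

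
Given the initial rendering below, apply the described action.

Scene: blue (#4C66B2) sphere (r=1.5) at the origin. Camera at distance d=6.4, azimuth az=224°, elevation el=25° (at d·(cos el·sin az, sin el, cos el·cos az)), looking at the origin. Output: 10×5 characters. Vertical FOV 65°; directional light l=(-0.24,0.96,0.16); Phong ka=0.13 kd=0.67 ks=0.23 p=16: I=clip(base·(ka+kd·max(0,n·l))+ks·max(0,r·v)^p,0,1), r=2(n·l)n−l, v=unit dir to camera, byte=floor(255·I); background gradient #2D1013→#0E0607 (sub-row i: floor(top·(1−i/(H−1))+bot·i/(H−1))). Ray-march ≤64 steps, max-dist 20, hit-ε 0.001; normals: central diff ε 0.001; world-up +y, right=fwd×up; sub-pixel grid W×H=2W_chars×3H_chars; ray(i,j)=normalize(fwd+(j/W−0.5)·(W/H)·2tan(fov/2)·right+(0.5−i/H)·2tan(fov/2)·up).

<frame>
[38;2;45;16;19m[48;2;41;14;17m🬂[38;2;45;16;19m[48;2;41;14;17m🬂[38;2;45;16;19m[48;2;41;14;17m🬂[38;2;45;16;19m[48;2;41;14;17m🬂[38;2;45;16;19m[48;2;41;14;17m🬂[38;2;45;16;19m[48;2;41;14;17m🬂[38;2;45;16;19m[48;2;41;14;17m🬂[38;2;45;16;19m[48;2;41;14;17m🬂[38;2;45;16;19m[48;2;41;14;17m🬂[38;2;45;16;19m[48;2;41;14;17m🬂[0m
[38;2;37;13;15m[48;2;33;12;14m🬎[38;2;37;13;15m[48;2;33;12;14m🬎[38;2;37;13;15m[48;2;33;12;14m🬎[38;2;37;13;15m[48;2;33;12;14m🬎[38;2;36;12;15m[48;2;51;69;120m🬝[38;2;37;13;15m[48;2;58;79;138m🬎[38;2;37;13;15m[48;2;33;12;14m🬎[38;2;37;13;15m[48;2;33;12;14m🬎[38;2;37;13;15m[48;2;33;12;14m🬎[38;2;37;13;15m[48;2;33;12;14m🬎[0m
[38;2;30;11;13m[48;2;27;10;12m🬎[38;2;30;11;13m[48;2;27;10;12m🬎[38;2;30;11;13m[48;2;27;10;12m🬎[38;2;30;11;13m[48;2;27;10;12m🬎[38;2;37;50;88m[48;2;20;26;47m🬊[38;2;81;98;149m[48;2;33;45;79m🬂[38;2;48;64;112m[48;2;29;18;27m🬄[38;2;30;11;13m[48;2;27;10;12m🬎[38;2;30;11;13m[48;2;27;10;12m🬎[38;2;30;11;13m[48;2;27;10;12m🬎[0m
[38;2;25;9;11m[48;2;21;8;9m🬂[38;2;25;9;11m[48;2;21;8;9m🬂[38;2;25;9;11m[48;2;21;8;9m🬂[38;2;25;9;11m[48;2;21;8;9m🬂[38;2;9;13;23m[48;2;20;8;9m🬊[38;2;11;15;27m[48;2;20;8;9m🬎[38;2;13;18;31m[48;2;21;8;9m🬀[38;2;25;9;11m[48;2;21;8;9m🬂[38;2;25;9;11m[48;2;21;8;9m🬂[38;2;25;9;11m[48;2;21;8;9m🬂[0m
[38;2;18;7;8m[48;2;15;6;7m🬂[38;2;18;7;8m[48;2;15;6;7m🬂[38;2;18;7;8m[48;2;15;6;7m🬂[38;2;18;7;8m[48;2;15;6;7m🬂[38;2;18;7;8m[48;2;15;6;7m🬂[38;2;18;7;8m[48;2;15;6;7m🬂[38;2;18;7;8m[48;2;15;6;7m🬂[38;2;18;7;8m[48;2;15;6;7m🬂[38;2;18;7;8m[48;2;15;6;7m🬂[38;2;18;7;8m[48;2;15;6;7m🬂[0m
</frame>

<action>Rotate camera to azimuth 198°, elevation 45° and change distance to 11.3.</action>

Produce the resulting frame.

<frame>
[38;2;45;16;19m[48;2;41;14;17m🬂[38;2;45;16;19m[48;2;41;14;17m🬂[38;2;45;16;19m[48;2;41;14;17m🬂[38;2;45;16;19m[48;2;41;14;17m🬂[38;2;45;16;19m[48;2;41;14;17m🬂[38;2;45;16;19m[48;2;41;14;17m🬂[38;2;45;16;19m[48;2;41;14;17m🬂[38;2;45;16;19m[48;2;41;14;17m🬂[38;2;45;16;19m[48;2;41;14;17m🬂[38;2;45;16;19m[48;2;41;14;17m🬂[0m
[38;2;37;13;15m[48;2;33;12;14m🬎[38;2;37;13;15m[48;2;33;12;14m🬎[38;2;37;13;15m[48;2;33;12;14m🬎[38;2;37;13;15m[48;2;33;12;14m🬎[38;2;37;13;15m[48;2;33;12;14m🬎[38;2;37;13;15m[48;2;33;12;14m🬎[38;2;37;13;15m[48;2;33;12;14m🬎[38;2;37;13;15m[48;2;33;12;14m🬎[38;2;37;13;15m[48;2;33;12;14m🬎[38;2;37;13;15m[48;2;33;12;14m🬎[0m
[38;2;30;11;13m[48;2;27;10;12m🬎[38;2;30;11;13m[48;2;27;10;12m🬎[38;2;30;11;13m[48;2;27;10;12m🬎[38;2;30;11;13m[48;2;27;10;12m🬎[38;2;36;49;86m[48;2;26;12;17m🬇[38;2;30;31;52m[48;2;59;77;131m🬯[38;2;30;11;13m[48;2;27;10;12m🬎[38;2;30;11;13m[48;2;27;10;12m🬎[38;2;30;11;13m[48;2;27;10;12m🬎[38;2;30;11;13m[48;2;27;10;12m🬎[0m
[38;2;25;9;11m[48;2;21;8;9m🬂[38;2;25;9;11m[48;2;21;8;9m🬂[38;2;25;9;11m[48;2;21;8;9m🬂[38;2;25;9;11m[48;2;21;8;9m🬂[38;2;25;9;11m[48;2;21;8;9m🬂[38;2;9;13;23m[48;2;21;8;9m🬀[38;2;25;9;11m[48;2;21;8;9m🬂[38;2;25;9;11m[48;2;21;8;9m🬂[38;2;25;9;11m[48;2;21;8;9m🬂[38;2;25;9;11m[48;2;21;8;9m🬂[0m
[38;2;18;7;8m[48;2;15;6;7m🬂[38;2;18;7;8m[48;2;15;6;7m🬂[38;2;18;7;8m[48;2;15;6;7m🬂[38;2;18;7;8m[48;2;15;6;7m🬂[38;2;18;7;8m[48;2;15;6;7m🬂[38;2;18;7;8m[48;2;15;6;7m🬂[38;2;18;7;8m[48;2;15;6;7m🬂[38;2;18;7;8m[48;2;15;6;7m🬂[38;2;18;7;8m[48;2;15;6;7m🬂[38;2;18;7;8m[48;2;15;6;7m🬂[0m
</frame>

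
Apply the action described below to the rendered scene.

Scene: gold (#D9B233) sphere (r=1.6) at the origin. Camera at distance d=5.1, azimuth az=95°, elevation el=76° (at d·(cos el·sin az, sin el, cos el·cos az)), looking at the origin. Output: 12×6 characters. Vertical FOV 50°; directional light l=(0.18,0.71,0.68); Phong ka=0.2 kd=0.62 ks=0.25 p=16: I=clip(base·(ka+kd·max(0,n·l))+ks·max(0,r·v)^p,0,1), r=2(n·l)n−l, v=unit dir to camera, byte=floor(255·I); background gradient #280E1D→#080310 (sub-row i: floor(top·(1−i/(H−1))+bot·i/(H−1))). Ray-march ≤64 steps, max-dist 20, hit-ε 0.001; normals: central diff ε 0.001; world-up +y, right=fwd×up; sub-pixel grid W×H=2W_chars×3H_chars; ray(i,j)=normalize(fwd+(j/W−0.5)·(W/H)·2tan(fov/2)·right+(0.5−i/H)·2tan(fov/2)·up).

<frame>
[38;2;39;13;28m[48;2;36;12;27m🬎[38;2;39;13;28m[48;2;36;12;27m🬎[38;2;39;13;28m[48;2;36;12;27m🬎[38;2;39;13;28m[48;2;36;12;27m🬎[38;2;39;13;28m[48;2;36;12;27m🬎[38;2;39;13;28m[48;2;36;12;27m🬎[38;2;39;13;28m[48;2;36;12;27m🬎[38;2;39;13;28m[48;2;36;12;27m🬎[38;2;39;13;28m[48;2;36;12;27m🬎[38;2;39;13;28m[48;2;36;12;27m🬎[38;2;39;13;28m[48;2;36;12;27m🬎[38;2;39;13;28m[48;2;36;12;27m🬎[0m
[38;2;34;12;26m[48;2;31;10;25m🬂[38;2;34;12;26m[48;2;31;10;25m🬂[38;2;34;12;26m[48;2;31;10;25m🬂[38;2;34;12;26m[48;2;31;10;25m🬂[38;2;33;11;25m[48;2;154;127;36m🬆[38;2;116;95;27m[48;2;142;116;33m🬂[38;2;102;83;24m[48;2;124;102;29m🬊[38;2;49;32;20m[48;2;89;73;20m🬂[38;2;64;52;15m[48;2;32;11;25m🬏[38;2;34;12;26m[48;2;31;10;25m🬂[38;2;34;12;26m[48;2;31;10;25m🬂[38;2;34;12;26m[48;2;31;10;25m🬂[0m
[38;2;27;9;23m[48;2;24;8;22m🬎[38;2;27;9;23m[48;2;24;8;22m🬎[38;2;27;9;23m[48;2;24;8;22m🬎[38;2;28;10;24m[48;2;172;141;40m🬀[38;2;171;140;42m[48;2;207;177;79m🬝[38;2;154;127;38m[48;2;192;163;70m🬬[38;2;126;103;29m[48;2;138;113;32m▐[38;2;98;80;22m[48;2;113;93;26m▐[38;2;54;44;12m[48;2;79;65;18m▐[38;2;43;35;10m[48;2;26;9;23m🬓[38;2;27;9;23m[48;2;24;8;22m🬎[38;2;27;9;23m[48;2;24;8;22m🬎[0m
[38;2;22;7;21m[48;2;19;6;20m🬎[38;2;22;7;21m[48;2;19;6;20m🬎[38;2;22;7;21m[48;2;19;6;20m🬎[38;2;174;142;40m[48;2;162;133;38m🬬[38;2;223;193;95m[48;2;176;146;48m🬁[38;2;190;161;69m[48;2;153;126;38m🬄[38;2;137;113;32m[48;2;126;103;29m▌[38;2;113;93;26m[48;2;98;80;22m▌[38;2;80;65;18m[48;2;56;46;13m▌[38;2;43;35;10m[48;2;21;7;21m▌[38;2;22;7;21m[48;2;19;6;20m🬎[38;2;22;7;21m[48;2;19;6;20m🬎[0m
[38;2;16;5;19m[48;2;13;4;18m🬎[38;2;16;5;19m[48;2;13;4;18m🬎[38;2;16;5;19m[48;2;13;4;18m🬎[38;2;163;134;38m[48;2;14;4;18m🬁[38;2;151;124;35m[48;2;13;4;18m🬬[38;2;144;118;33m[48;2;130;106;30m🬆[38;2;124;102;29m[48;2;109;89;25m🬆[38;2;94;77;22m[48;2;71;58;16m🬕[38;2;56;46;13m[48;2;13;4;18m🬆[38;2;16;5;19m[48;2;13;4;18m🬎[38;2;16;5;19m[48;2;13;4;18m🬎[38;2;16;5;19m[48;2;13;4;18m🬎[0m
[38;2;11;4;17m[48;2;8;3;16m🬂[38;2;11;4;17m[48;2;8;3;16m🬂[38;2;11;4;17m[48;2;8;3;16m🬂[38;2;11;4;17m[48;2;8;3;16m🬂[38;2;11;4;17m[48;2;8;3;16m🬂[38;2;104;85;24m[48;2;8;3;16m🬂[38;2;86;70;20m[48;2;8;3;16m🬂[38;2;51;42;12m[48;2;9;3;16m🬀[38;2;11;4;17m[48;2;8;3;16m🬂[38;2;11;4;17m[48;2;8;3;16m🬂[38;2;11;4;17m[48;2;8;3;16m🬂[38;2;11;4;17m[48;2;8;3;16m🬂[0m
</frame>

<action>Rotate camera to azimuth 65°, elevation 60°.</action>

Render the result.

<frame>
[38;2;39;13;28m[48;2;36;12;27m🬎[38;2;39;13;28m[48;2;36;12;27m🬎[38;2;39;13;28m[48;2;36;12;27m🬎[38;2;39;13;28m[48;2;36;12;27m🬎[38;2;39;13;28m[48;2;36;12;27m🬎[38;2;39;13;28m[48;2;36;12;27m🬎[38;2;39;13;28m[48;2;36;12;27m🬎[38;2;39;13;28m[48;2;36;12;27m🬎[38;2;39;13;28m[48;2;36;12;27m🬎[38;2;39;13;28m[48;2;36;12;27m🬎[38;2;39;13;28m[48;2;36;12;27m🬎[38;2;39;13;28m[48;2;36;12;27m🬎[0m
[38;2;34;12;26m[48;2;31;10;25m🬂[38;2;34;12;26m[48;2;31;10;25m🬂[38;2;34;12;26m[48;2;31;10;25m🬂[38;2;34;12;26m[48;2;31;10;25m🬂[38;2;33;11;25m[48;2;150;123;35m🬆[38;2;110;90;25m[48;2;144;118;33m🬂[38;2;99;81;22m[48;2;129;106;29m🬂[38;2;50;33;20m[48;2;101;83;23m🬂[38;2;79;65;18m[48;2;32;11;25m🬏[38;2;34;12;26m[48;2;31;10;25m🬂[38;2;34;12;26m[48;2;31;10;25m🬂[38;2;34;12;26m[48;2;31;10;25m🬂[0m
[38;2;27;9;23m[48;2;24;8;22m🬎[38;2;27;9;23m[48;2;24;8;22m🬎[38;2;27;9;23m[48;2;24;8;22m🬎[38;2;28;10;24m[48;2;164;135;38m🬀[38;2;170;139;40m[48;2;186;155;54m🬝[38;2;161;132;38m[48;2;187;158;61m🬎[38;2;142;116;33m[48;2;151;124;35m▐[38;2;117;96;27m[48;2;131;107;30m▐[38;2;75;62;17m[48;2;100;82;23m▐[38;2;45;36;10m[48;2;26;9;23m🬓[38;2;27;9;23m[48;2;24;8;22m🬎[38;2;27;9;23m[48;2;24;8;22m🬎[0m
[38;2;22;7;21m[48;2;19;6;20m🬎[38;2;22;7;21m[48;2;19;6;20m🬎[38;2;22;7;21m[48;2;19;6;20m🬎[38;2;172;141;40m[48;2;155;127;36m🬬[38;2;198;167;65m[48;2;176;145;42m🬉[38;2;221;190;91m[48;2;179;150;53m🬄[38;2;157;129;38m[48;2;146;120;34m▌[38;2;135;111;31m[48;2;122;100;28m▌[38;2;106;86;24m[48;2;83;68;19m▌[38;2;47;38;11m[48;2;21;7;21m▌[38;2;22;7;21m[48;2;19;6;20m🬎[38;2;22;7;21m[48;2;19;6;20m🬎[0m
[38;2;16;5;19m[48;2;13;4;18m🬎[38;2;16;5;19m[48;2;13;4;18m🬎[38;2;16;5;19m[48;2;13;4;18m🬎[38;2;165;135;38m[48;2;14;4;18m🬁[38;2;161;132;37m[48;2;13;4;18m🬬[38;2;160;131;37m[48;2;147;120;34m🬆[38;2;145;119;34m[48;2;131;107;30m🬆[38;2;119;97;27m[48;2;98;80;23m🬕[38;2;83;68;19m[48;2;13;4;18m🬆[38;2;16;5;19m[48;2;13;4;18m🬎[38;2;16;5;19m[48;2;13;4;18m🬎[38;2;16;5;19m[48;2;13;4;18m🬎[0m
[38;2;11;4;17m[48;2;8;3;16m🬂[38;2;11;4;17m[48;2;8;3;16m🬂[38;2;11;4;17m[48;2;8;3;16m🬂[38;2;11;4;17m[48;2;8;3;16m🬂[38;2;11;4;17m[48;2;8;3;16m🬂[38;2;118;97;27m[48;2;8;3;16m🬂[38;2;106;87;24m[48;2;8;3;16m🬂[38;2;75;61;17m[48;2;9;3;16m🬀[38;2;11;4;17m[48;2;8;3;16m🬂[38;2;11;4;17m[48;2;8;3;16m🬂[38;2;11;4;17m[48;2;8;3;16m🬂[38;2;11;4;17m[48;2;8;3;16m🬂[0m
</frame>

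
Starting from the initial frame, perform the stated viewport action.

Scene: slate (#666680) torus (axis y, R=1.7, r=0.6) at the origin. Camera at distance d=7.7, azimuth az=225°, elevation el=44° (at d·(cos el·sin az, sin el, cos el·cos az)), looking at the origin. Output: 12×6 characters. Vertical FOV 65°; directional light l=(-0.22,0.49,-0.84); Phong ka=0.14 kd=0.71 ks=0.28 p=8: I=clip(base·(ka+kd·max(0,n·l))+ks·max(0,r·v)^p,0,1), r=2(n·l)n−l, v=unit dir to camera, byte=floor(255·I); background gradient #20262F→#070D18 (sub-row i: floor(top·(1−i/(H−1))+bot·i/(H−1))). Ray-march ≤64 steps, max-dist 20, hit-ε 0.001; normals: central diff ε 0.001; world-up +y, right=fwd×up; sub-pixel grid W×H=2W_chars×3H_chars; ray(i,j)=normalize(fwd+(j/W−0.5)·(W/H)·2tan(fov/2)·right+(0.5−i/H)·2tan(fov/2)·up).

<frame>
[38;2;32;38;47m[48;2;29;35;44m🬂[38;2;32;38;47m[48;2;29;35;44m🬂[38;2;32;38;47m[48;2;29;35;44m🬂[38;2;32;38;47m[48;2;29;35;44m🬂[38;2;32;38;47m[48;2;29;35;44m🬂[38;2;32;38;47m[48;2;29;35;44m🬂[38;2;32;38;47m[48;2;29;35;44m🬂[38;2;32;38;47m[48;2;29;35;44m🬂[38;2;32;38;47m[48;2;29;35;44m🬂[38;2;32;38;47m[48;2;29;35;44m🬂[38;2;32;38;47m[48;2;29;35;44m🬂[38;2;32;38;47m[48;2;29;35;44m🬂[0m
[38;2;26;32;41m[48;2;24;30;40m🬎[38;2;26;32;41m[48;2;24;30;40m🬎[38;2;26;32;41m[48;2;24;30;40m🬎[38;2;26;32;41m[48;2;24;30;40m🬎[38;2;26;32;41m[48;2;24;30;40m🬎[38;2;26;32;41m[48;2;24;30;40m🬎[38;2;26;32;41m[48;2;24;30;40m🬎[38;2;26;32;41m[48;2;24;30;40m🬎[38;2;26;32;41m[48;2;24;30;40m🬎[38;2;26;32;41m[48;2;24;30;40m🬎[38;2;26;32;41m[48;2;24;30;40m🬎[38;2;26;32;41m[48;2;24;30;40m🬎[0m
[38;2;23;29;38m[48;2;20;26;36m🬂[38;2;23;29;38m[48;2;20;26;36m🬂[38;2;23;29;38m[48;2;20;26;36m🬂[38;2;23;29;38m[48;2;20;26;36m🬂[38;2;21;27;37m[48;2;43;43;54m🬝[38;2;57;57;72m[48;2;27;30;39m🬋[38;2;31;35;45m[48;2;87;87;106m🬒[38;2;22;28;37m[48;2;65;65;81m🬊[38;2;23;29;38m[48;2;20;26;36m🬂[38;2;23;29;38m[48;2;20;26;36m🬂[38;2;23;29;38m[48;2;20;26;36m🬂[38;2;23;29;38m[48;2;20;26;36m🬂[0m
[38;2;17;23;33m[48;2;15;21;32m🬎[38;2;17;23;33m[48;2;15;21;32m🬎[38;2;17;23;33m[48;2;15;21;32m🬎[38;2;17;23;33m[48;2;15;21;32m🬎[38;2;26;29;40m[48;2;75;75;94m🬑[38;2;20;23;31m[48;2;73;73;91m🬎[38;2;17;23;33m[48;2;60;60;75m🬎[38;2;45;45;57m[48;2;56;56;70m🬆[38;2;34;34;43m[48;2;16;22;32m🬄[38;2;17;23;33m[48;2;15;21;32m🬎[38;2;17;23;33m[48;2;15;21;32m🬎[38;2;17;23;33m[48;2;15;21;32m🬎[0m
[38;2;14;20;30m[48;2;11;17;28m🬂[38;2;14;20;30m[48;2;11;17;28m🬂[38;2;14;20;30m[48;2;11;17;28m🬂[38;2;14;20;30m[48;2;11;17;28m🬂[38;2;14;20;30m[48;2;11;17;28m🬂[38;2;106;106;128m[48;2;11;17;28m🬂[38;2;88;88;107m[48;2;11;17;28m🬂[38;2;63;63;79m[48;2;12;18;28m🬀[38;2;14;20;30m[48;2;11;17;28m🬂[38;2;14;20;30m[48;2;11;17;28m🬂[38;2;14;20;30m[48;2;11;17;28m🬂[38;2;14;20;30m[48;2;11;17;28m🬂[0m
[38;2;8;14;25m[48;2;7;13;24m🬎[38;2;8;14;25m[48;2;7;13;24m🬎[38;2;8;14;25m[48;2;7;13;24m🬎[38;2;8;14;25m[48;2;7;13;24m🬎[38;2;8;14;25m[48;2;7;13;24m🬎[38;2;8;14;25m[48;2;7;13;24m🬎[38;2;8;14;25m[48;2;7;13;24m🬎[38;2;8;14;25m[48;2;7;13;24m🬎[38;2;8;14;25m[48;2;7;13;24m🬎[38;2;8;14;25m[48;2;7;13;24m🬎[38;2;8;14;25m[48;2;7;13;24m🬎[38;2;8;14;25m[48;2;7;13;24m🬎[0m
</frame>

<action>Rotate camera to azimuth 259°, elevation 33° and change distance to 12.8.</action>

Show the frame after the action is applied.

<frame>
[38;2;32;38;47m[48;2;29;35;44m🬂[38;2;32;38;47m[48;2;29;35;44m🬂[38;2;32;38;47m[48;2;29;35;44m🬂[38;2;32;38;47m[48;2;29;35;44m🬂[38;2;32;38;47m[48;2;29;35;44m🬂[38;2;32;38;47m[48;2;29;35;44m🬂[38;2;32;38;47m[48;2;29;35;44m🬂[38;2;32;38;47m[48;2;29;35;44m🬂[38;2;32;38;47m[48;2;29;35;44m🬂[38;2;32;38;47m[48;2;29;35;44m🬂[38;2;32;38;47m[48;2;29;35;44m🬂[38;2;32;38;47m[48;2;29;35;44m🬂[0m
[38;2;26;32;41m[48;2;24;30;40m🬎[38;2;26;32;41m[48;2;24;30;40m🬎[38;2;26;32;41m[48;2;24;30;40m🬎[38;2;26;32;41m[48;2;24;30;40m🬎[38;2;26;32;41m[48;2;24;30;40m🬎[38;2;26;32;41m[48;2;24;30;40m🬎[38;2;26;32;41m[48;2;24;30;40m🬎[38;2;26;32;41m[48;2;24;30;40m🬎[38;2;26;32;41m[48;2;24;30;40m🬎[38;2;26;32;41m[48;2;24;30;40m🬎[38;2;26;32;41m[48;2;24;30;40m🬎[38;2;26;32;41m[48;2;24;30;40m🬎[0m
[38;2;23;29;38m[48;2;20;26;36m🬂[38;2;23;29;38m[48;2;20;26;36m🬂[38;2;23;29;38m[48;2;20;26;36m🬂[38;2;23;29;38m[48;2;20;26;36m🬂[38;2;23;29;38m[48;2;20;26;36m🬂[38;2;21;27;37m[48;2;32;32;40m🬝[38;2;22;28;37m[48;2;70;70;87m🬎[38;2;23;29;38m[48;2;20;26;36m🬂[38;2;23;29;38m[48;2;20;26;36m🬂[38;2;23;29;38m[48;2;20;26;36m🬂[38;2;23;29;38m[48;2;20;26;36m🬂[38;2;23;29;38m[48;2;20;26;36m🬂[0m
[38;2;17;23;33m[48;2;15;21;32m🬎[38;2;17;23;33m[48;2;15;21;32m🬎[38;2;17;23;33m[48;2;15;21;32m🬎[38;2;17;23;33m[48;2;15;21;32m🬎[38;2;17;23;33m[48;2;15;21;32m🬎[38;2;100;100;119m[48;2;28;33;45m🬋[38;2;50;50;63m[48;2;16;22;33m🬋[38;2;36;36;46m[48;2;15;20;29m🬀[38;2;17;23;33m[48;2;15;21;32m🬎[38;2;17;23;33m[48;2;15;21;32m🬎[38;2;17;23;33m[48;2;15;21;32m🬎[38;2;17;23;33m[48;2;15;21;32m🬎[0m
[38;2;14;20;30m[48;2;11;17;28m🬂[38;2;14;20;30m[48;2;11;17;28m🬂[38;2;14;20;30m[48;2;11;17;28m🬂[38;2;14;20;30m[48;2;11;17;28m🬂[38;2;14;20;30m[48;2;11;17;28m🬂[38;2;14;20;30m[48;2;11;17;28m🬂[38;2;14;20;30m[48;2;11;17;28m🬂[38;2;14;20;30m[48;2;11;17;28m🬂[38;2;14;20;30m[48;2;11;17;28m🬂[38;2;14;20;30m[48;2;11;17;28m🬂[38;2;14;20;30m[48;2;11;17;28m🬂[38;2;14;20;30m[48;2;11;17;28m🬂[0m
[38;2;8;14;25m[48;2;7;13;24m🬎[38;2;8;14;25m[48;2;7;13;24m🬎[38;2;8;14;25m[48;2;7;13;24m🬎[38;2;8;14;25m[48;2;7;13;24m🬎[38;2;8;14;25m[48;2;7;13;24m🬎[38;2;8;14;25m[48;2;7;13;24m🬎[38;2;8;14;25m[48;2;7;13;24m🬎[38;2;8;14;25m[48;2;7;13;24m🬎[38;2;8;14;25m[48;2;7;13;24m🬎[38;2;8;14;25m[48;2;7;13;24m🬎[38;2;8;14;25m[48;2;7;13;24m🬎[38;2;8;14;25m[48;2;7;13;24m🬎[0m
</frame>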